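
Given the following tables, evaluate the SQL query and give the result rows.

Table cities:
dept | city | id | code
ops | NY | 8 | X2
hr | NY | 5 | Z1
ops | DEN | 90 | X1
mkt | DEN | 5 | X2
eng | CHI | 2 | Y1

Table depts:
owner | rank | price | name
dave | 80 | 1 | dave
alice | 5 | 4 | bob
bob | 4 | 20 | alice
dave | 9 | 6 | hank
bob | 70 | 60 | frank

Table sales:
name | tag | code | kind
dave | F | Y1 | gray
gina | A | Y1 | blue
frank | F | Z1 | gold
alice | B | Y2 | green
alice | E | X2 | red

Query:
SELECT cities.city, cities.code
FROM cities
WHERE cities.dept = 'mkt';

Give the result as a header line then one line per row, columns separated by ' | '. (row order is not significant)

After WHERE (1 rows):
cities.dept | cities.city | cities.id | cities.code
mkt | DEN | 5 | X2
After SELECT (1 rows):
cities.city | cities.code
DEN | X2

== RESULT ==
cities.city | cities.code
DEN | X2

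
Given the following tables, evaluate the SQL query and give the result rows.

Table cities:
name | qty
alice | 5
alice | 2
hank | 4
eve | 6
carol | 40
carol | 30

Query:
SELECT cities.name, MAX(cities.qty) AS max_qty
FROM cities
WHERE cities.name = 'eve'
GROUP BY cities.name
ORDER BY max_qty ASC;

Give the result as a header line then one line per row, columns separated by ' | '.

== RESULT ==
cities.name | max_qty
eve | 6

Derivation:
After WHERE (1 rows):
cities.name | cities.qty
eve | 6
After GROUP BY (1 rows):
cities.name | max_qty
eve | 6
After ORDER BY (1 rows):
cities.name | max_qty
eve | 6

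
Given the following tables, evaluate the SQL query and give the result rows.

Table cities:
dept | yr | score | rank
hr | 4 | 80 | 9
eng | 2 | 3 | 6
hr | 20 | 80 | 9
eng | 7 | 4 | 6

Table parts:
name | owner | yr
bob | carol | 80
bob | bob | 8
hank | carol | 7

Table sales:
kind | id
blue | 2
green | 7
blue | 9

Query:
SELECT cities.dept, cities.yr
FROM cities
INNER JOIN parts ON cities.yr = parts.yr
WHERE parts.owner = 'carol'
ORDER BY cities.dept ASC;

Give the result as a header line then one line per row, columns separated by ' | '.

== RESULT ==
cities.dept | cities.yr
eng | 7

Derivation:
After JOIN parts (1 rows):
cities.dept | cities.yr | cities.score | cities.rank | parts.name | parts.owner | parts.yr
eng | 7 | 4 | 6 | hank | carol | 7
After WHERE (1 rows):
cities.dept | cities.yr | cities.score | cities.rank | parts.name | parts.owner | parts.yr
eng | 7 | 4 | 6 | hank | carol | 7
After SELECT (1 rows):
cities.dept | cities.yr
eng | 7
After ORDER BY (1 rows):
cities.dept | cities.yr
eng | 7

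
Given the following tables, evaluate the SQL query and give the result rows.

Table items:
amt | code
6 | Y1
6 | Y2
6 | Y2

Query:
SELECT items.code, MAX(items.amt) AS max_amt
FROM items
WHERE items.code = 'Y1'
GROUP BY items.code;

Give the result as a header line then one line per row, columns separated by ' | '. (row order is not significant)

After WHERE (1 rows):
items.amt | items.code
6 | Y1
After GROUP BY (1 rows):
items.code | max_amt
Y1 | 6

== RESULT ==
items.code | max_amt
Y1 | 6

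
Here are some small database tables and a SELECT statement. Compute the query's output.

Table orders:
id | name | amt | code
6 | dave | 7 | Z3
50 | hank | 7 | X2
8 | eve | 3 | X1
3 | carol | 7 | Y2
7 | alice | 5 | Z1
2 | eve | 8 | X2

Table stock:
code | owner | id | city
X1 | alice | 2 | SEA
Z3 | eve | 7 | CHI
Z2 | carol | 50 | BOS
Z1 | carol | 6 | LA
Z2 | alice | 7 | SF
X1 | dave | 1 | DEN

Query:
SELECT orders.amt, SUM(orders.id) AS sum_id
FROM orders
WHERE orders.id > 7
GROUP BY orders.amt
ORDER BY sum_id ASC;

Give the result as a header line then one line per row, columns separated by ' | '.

After WHERE (2 rows):
orders.id | orders.name | orders.amt | orders.code
50 | hank | 7 | X2
8 | eve | 3 | X1
After GROUP BY (2 rows):
orders.amt | sum_id
7 | 50
3 | 8
After ORDER BY (2 rows):
orders.amt | sum_id
3 | 8
7 | 50

== RESULT ==
orders.amt | sum_id
3 | 8
7 | 50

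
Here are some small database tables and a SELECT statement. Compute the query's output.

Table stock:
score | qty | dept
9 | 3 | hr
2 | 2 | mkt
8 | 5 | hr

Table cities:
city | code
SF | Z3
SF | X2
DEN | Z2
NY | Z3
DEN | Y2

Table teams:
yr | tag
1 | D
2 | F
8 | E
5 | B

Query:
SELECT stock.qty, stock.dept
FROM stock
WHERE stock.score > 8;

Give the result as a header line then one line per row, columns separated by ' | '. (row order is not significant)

== RESULT ==
stock.qty | stock.dept
3 | hr

Derivation:
After WHERE (1 rows):
stock.score | stock.qty | stock.dept
9 | 3 | hr
After SELECT (1 rows):
stock.qty | stock.dept
3 | hr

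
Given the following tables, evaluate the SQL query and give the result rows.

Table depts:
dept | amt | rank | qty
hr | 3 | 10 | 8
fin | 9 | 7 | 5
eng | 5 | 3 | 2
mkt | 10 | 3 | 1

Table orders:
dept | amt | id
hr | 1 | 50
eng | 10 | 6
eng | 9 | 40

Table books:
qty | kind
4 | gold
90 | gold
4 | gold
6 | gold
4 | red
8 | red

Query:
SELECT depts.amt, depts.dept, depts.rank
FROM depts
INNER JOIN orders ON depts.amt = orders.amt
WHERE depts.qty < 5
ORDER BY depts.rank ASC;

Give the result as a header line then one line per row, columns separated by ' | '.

After JOIN orders (2 rows):
depts.dept | depts.amt | depts.rank | depts.qty | orders.dept | orders.amt | orders.id
fin | 9 | 7 | 5 | eng | 9 | 40
mkt | 10 | 3 | 1 | eng | 10 | 6
After WHERE (1 rows):
depts.dept | depts.amt | depts.rank | depts.qty | orders.dept | orders.amt | orders.id
mkt | 10 | 3 | 1 | eng | 10 | 6
After SELECT (1 rows):
depts.amt | depts.dept | depts.rank
10 | mkt | 3
After ORDER BY (1 rows):
depts.amt | depts.dept | depts.rank
10 | mkt | 3

== RESULT ==
depts.amt | depts.dept | depts.rank
10 | mkt | 3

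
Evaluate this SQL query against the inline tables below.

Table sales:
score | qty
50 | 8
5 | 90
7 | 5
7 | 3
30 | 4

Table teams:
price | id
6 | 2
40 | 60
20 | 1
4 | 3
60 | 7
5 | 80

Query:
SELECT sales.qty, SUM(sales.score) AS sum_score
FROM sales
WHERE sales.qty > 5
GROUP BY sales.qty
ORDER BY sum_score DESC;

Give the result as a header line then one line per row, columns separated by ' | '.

After WHERE (2 rows):
sales.score | sales.qty
50 | 8
5 | 90
After GROUP BY (2 rows):
sales.qty | sum_score
8 | 50
90 | 5
After ORDER BY (2 rows):
sales.qty | sum_score
8 | 50
90 | 5

== RESULT ==
sales.qty | sum_score
8 | 50
90 | 5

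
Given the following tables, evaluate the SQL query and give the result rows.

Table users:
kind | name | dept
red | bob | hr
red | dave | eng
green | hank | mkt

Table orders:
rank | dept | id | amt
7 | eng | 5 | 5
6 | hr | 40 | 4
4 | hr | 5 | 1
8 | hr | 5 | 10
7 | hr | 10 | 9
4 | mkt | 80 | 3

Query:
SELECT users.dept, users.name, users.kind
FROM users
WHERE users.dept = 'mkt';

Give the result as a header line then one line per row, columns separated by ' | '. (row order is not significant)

== RESULT ==
users.dept | users.name | users.kind
mkt | hank | green

Derivation:
After WHERE (1 rows):
users.kind | users.name | users.dept
green | hank | mkt
After SELECT (1 rows):
users.dept | users.name | users.kind
mkt | hank | green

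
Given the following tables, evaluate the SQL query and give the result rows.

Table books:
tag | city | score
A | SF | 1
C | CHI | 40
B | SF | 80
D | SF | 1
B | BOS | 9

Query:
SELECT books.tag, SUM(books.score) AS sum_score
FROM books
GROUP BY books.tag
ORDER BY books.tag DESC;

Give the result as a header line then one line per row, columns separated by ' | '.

== RESULT ==
books.tag | sum_score
D | 1
C | 40
B | 89
A | 1

Derivation:
After GROUP BY (4 rows):
books.tag | sum_score
A | 1
C | 40
B | 89
D | 1
After ORDER BY (4 rows):
books.tag | sum_score
D | 1
C | 40
B | 89
A | 1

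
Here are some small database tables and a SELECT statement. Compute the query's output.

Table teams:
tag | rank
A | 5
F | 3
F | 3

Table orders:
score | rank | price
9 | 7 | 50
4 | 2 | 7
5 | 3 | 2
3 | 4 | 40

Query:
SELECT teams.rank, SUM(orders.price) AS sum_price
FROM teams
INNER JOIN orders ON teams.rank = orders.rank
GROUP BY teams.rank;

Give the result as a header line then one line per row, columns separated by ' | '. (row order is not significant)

== RESULT ==
teams.rank | sum_price
3 | 4

Derivation:
After JOIN orders (2 rows):
teams.tag | teams.rank | orders.score | orders.rank | orders.price
F | 3 | 5 | 3 | 2
F | 3 | 5 | 3 | 2
After GROUP BY (1 rows):
teams.rank | sum_price
3 | 4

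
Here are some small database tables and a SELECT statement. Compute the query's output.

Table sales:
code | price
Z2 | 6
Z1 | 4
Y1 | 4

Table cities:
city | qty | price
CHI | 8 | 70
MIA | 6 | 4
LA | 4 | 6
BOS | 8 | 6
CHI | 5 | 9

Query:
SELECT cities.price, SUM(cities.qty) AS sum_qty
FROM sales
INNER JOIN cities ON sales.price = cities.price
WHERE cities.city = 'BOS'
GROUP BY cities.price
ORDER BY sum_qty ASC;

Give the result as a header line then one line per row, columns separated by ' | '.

== RESULT ==
cities.price | sum_qty
6 | 8

Derivation:
After JOIN cities (4 rows):
sales.code | sales.price | cities.city | cities.qty | cities.price
Z2 | 6 | LA | 4 | 6
Z2 | 6 | BOS | 8 | 6
Z1 | 4 | MIA | 6 | 4
Y1 | 4 | MIA | 6 | 4
After WHERE (1 rows):
sales.code | sales.price | cities.city | cities.qty | cities.price
Z2 | 6 | BOS | 8 | 6
After GROUP BY (1 rows):
cities.price | sum_qty
6 | 8
After ORDER BY (1 rows):
cities.price | sum_qty
6 | 8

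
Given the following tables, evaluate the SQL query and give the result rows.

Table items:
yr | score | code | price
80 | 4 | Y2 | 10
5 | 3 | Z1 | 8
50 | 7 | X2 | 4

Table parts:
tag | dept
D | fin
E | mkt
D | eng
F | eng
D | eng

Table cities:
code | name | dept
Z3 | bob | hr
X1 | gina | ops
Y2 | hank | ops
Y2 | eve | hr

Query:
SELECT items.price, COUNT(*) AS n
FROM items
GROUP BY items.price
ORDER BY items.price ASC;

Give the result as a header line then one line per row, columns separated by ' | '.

After GROUP BY (3 rows):
items.price | n
10 | 1
8 | 1
4 | 1
After ORDER BY (3 rows):
items.price | n
4 | 1
8 | 1
10 | 1

== RESULT ==
items.price | n
4 | 1
8 | 1
10 | 1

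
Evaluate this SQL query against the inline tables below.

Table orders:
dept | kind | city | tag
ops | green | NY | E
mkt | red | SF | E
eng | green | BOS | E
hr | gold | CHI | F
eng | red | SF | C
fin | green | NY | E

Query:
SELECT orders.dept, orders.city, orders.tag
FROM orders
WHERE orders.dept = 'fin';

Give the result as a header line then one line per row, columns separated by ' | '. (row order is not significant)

After WHERE (1 rows):
orders.dept | orders.kind | orders.city | orders.tag
fin | green | NY | E
After SELECT (1 rows):
orders.dept | orders.city | orders.tag
fin | NY | E

== RESULT ==
orders.dept | orders.city | orders.tag
fin | NY | E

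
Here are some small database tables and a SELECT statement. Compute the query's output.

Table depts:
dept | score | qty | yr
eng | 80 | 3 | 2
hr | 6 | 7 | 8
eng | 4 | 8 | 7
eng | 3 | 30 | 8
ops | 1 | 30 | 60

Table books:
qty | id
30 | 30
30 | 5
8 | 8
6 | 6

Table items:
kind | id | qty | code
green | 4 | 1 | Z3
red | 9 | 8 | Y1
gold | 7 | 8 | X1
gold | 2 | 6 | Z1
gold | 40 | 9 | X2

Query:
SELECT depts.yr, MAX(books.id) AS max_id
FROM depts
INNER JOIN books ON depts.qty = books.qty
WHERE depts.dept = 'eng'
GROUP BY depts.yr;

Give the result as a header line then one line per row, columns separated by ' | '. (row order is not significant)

== RESULT ==
depts.yr | max_id
7 | 8
8 | 30

Derivation:
After JOIN books (5 rows):
depts.dept | depts.score | depts.qty | depts.yr | books.qty | books.id
eng | 4 | 8 | 7 | 8 | 8
eng | 3 | 30 | 8 | 30 | 30
eng | 3 | 30 | 8 | 30 | 5
ops | 1 | 30 | 60 | 30 | 30
ops | 1 | 30 | 60 | 30 | 5
After WHERE (3 rows):
depts.dept | depts.score | depts.qty | depts.yr | books.qty | books.id
eng | 4 | 8 | 7 | 8 | 8
eng | 3 | 30 | 8 | 30 | 30
eng | 3 | 30 | 8 | 30 | 5
After GROUP BY (2 rows):
depts.yr | max_id
7 | 8
8 | 30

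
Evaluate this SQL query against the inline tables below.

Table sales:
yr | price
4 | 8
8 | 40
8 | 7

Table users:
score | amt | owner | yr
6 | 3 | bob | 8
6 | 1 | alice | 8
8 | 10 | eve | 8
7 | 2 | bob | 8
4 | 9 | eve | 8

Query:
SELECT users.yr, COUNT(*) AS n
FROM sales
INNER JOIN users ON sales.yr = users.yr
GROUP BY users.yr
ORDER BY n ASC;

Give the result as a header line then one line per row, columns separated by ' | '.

== RESULT ==
users.yr | n
8 | 10

Derivation:
After JOIN users (10 rows):
sales.yr | sales.price | users.score | users.amt | users.owner | users.yr
8 | 40 | 6 | 3 | bob | 8
8 | 40 | 6 | 1 | alice | 8
8 | 40 | 8 | 10 | eve | 8
8 | 40 | 7 | 2 | bob | 8
8 | 40 | 4 | 9 | eve | 8
8 | 7 | 6 | 3 | bob | 8
8 | 7 | 6 | 1 | alice | 8
8 | 7 | 8 | 10 | eve | 8
8 | 7 | 7 | 2 | bob | 8
8 | 7 | 4 | 9 | eve | 8
After GROUP BY (1 rows):
users.yr | n
8 | 10
After ORDER BY (1 rows):
users.yr | n
8 | 10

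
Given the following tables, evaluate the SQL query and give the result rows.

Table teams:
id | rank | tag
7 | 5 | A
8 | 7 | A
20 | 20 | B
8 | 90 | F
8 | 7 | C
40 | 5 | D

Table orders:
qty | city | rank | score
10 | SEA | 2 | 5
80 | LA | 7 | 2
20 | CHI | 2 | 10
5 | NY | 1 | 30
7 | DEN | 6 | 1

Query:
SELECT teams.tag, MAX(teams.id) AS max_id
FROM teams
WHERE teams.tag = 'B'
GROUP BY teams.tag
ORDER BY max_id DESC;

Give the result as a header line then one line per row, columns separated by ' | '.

== RESULT ==
teams.tag | max_id
B | 20

Derivation:
After WHERE (1 rows):
teams.id | teams.rank | teams.tag
20 | 20 | B
After GROUP BY (1 rows):
teams.tag | max_id
B | 20
After ORDER BY (1 rows):
teams.tag | max_id
B | 20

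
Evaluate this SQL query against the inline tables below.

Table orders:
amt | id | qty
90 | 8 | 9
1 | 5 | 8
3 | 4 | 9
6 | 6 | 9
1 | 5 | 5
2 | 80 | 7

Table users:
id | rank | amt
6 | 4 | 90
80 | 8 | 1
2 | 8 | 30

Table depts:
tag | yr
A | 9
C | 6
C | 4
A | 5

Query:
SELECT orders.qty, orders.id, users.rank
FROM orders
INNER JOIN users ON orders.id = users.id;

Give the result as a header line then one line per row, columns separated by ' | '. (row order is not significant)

== RESULT ==
orders.qty | orders.id | users.rank
9 | 6 | 4
7 | 80 | 8

Derivation:
After JOIN users (2 rows):
orders.amt | orders.id | orders.qty | users.id | users.rank | users.amt
6 | 6 | 9 | 6 | 4 | 90
2 | 80 | 7 | 80 | 8 | 1
After SELECT (2 rows):
orders.qty | orders.id | users.rank
9 | 6 | 4
7 | 80 | 8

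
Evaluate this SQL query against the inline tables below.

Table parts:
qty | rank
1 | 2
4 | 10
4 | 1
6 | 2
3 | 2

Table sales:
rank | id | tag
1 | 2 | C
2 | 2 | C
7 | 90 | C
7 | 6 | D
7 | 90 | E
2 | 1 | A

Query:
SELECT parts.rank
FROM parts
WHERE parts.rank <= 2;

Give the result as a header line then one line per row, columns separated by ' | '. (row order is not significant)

== RESULT ==
parts.rank
2
1
2
2

Derivation:
After WHERE (4 rows):
parts.qty | parts.rank
1 | 2
4 | 1
6 | 2
3 | 2
After SELECT (4 rows):
parts.rank
2
1
2
2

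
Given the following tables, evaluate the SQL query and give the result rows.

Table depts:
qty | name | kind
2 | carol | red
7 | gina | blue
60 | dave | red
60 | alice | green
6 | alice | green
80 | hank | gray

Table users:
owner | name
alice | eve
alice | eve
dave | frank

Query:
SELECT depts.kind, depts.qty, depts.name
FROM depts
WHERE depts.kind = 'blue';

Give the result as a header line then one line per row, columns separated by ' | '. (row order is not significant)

After WHERE (1 rows):
depts.qty | depts.name | depts.kind
7 | gina | blue
After SELECT (1 rows):
depts.kind | depts.qty | depts.name
blue | 7 | gina

== RESULT ==
depts.kind | depts.qty | depts.name
blue | 7 | gina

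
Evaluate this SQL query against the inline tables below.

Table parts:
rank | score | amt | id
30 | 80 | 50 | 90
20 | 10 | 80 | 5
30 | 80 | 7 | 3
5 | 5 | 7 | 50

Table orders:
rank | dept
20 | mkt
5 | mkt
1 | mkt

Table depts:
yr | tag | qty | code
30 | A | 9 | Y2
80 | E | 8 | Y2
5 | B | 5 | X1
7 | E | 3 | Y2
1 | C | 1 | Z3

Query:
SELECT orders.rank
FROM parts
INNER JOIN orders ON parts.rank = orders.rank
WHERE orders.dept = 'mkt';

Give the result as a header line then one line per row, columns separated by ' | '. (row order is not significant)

After JOIN orders (2 rows):
parts.rank | parts.score | parts.amt | parts.id | orders.rank | orders.dept
20 | 10 | 80 | 5 | 20 | mkt
5 | 5 | 7 | 50 | 5 | mkt
After WHERE (2 rows):
parts.rank | parts.score | parts.amt | parts.id | orders.rank | orders.dept
20 | 10 | 80 | 5 | 20 | mkt
5 | 5 | 7 | 50 | 5 | mkt
After SELECT (2 rows):
orders.rank
20
5

== RESULT ==
orders.rank
20
5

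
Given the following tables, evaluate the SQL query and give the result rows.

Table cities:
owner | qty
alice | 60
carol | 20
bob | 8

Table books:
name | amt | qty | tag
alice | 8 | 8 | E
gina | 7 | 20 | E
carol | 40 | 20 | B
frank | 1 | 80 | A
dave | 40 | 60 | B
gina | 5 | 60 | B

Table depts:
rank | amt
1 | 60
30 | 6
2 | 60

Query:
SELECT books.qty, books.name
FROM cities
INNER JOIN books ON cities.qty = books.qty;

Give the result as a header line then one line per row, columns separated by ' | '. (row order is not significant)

== RESULT ==
books.qty | books.name
60 | dave
60 | gina
20 | gina
20 | carol
8 | alice

Derivation:
After JOIN books (5 rows):
cities.owner | cities.qty | books.name | books.amt | books.qty | books.tag
alice | 60 | dave | 40 | 60 | B
alice | 60 | gina | 5 | 60 | B
carol | 20 | gina | 7 | 20 | E
carol | 20 | carol | 40 | 20 | B
bob | 8 | alice | 8 | 8 | E
After SELECT (5 rows):
books.qty | books.name
60 | dave
60 | gina
20 | gina
20 | carol
8 | alice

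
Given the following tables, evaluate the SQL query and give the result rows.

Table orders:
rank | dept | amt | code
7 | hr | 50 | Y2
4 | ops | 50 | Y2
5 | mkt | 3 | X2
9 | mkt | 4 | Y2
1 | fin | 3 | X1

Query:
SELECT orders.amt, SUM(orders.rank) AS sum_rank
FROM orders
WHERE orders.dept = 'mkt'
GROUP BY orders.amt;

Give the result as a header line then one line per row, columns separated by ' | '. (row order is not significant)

After WHERE (2 rows):
orders.rank | orders.dept | orders.amt | orders.code
5 | mkt | 3 | X2
9 | mkt | 4 | Y2
After GROUP BY (2 rows):
orders.amt | sum_rank
3 | 5
4 | 9

== RESULT ==
orders.amt | sum_rank
3 | 5
4 | 9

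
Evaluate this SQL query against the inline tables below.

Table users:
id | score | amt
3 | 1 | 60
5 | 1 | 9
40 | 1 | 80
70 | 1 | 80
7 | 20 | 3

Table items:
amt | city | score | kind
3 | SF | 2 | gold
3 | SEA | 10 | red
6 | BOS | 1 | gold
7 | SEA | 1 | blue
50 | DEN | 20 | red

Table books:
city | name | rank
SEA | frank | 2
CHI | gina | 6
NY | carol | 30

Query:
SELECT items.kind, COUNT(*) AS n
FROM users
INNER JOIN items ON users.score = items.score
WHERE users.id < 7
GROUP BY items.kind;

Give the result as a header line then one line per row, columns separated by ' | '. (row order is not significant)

After JOIN items (9 rows):
users.id | users.score | users.amt | items.amt | items.city | items.score | items.kind
3 | 1 | 60 | 6 | BOS | 1 | gold
3 | 1 | 60 | 7 | SEA | 1 | blue
5 | 1 | 9 | 6 | BOS | 1 | gold
5 | 1 | 9 | 7 | SEA | 1 | blue
40 | 1 | 80 | 6 | BOS | 1 | gold
40 | 1 | 80 | 7 | SEA | 1 | blue
70 | 1 | 80 | 6 | BOS | 1 | gold
70 | 1 | 80 | 7 | SEA | 1 | blue
7 | 20 | 3 | 50 | DEN | 20 | red
After WHERE (4 rows):
users.id | users.score | users.amt | items.amt | items.city | items.score | items.kind
3 | 1 | 60 | 6 | BOS | 1 | gold
3 | 1 | 60 | 7 | SEA | 1 | blue
5 | 1 | 9 | 6 | BOS | 1 | gold
5 | 1 | 9 | 7 | SEA | 1 | blue
After GROUP BY (2 rows):
items.kind | n
gold | 2
blue | 2

== RESULT ==
items.kind | n
gold | 2
blue | 2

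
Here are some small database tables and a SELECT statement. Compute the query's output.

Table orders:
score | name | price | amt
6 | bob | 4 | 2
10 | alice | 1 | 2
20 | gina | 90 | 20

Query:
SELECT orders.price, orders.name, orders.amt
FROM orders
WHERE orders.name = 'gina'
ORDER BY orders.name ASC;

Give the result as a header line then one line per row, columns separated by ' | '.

After WHERE (1 rows):
orders.score | orders.name | orders.price | orders.amt
20 | gina | 90 | 20
After SELECT (1 rows):
orders.price | orders.name | orders.amt
90 | gina | 20
After ORDER BY (1 rows):
orders.price | orders.name | orders.amt
90 | gina | 20

== RESULT ==
orders.price | orders.name | orders.amt
90 | gina | 20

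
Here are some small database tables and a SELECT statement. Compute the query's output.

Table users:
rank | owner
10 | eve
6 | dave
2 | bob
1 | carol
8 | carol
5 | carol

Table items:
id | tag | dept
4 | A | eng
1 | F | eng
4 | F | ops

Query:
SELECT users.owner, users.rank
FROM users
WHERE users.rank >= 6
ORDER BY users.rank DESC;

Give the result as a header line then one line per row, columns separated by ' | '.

After WHERE (3 rows):
users.rank | users.owner
10 | eve
6 | dave
8 | carol
After SELECT (3 rows):
users.owner | users.rank
eve | 10
dave | 6
carol | 8
After ORDER BY (3 rows):
users.owner | users.rank
eve | 10
carol | 8
dave | 6

== RESULT ==
users.owner | users.rank
eve | 10
carol | 8
dave | 6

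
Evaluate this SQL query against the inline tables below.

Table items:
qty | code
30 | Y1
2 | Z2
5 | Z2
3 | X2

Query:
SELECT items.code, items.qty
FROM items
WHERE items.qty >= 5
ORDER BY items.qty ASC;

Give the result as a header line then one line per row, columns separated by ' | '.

== RESULT ==
items.code | items.qty
Z2 | 5
Y1 | 30

Derivation:
After WHERE (2 rows):
items.qty | items.code
30 | Y1
5 | Z2
After SELECT (2 rows):
items.code | items.qty
Y1 | 30
Z2 | 5
After ORDER BY (2 rows):
items.code | items.qty
Z2 | 5
Y1 | 30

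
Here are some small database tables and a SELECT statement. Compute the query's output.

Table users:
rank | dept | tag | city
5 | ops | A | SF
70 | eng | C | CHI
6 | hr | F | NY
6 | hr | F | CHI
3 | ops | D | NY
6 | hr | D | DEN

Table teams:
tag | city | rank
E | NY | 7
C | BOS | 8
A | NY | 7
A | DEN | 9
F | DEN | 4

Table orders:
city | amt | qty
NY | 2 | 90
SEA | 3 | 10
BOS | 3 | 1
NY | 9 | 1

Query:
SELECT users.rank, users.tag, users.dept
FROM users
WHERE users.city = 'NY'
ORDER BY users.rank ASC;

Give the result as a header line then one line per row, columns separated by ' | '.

After WHERE (2 rows):
users.rank | users.dept | users.tag | users.city
6 | hr | F | NY
3 | ops | D | NY
After SELECT (2 rows):
users.rank | users.tag | users.dept
6 | F | hr
3 | D | ops
After ORDER BY (2 rows):
users.rank | users.tag | users.dept
3 | D | ops
6 | F | hr

== RESULT ==
users.rank | users.tag | users.dept
3 | D | ops
6 | F | hr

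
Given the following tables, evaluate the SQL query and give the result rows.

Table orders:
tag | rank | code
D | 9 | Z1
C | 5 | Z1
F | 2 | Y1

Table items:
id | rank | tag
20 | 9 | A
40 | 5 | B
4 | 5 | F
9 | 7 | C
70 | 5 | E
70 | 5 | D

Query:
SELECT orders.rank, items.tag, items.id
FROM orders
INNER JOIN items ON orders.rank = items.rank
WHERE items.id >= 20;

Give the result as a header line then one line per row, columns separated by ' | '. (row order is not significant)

After JOIN items (5 rows):
orders.tag | orders.rank | orders.code | items.id | items.rank | items.tag
D | 9 | Z1 | 20 | 9 | A
C | 5 | Z1 | 40 | 5 | B
C | 5 | Z1 | 4 | 5 | F
C | 5 | Z1 | 70 | 5 | E
C | 5 | Z1 | 70 | 5 | D
After WHERE (4 rows):
orders.tag | orders.rank | orders.code | items.id | items.rank | items.tag
D | 9 | Z1 | 20 | 9 | A
C | 5 | Z1 | 40 | 5 | B
C | 5 | Z1 | 70 | 5 | E
C | 5 | Z1 | 70 | 5 | D
After SELECT (4 rows):
orders.rank | items.tag | items.id
9 | A | 20
5 | B | 40
5 | E | 70
5 | D | 70

== RESULT ==
orders.rank | items.tag | items.id
9 | A | 20
5 | B | 40
5 | E | 70
5 | D | 70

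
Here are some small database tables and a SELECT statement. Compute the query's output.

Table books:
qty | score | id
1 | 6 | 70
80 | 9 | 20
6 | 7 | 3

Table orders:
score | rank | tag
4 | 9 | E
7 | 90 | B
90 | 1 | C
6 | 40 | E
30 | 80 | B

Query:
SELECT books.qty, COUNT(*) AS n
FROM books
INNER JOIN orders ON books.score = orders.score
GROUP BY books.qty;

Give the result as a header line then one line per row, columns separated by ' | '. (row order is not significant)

== RESULT ==
books.qty | n
1 | 1
6 | 1

Derivation:
After JOIN orders (2 rows):
books.qty | books.score | books.id | orders.score | orders.rank | orders.tag
1 | 6 | 70 | 6 | 40 | E
6 | 7 | 3 | 7 | 90 | B
After GROUP BY (2 rows):
books.qty | n
1 | 1
6 | 1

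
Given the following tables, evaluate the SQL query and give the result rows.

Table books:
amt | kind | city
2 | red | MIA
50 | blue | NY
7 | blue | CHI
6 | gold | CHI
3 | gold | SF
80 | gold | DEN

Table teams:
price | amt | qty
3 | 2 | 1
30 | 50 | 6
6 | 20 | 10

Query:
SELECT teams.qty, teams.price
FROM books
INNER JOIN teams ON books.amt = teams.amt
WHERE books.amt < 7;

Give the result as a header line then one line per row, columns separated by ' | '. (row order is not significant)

After JOIN teams (2 rows):
books.amt | books.kind | books.city | teams.price | teams.amt | teams.qty
2 | red | MIA | 3 | 2 | 1
50 | blue | NY | 30 | 50 | 6
After WHERE (1 rows):
books.amt | books.kind | books.city | teams.price | teams.amt | teams.qty
2 | red | MIA | 3 | 2 | 1
After SELECT (1 rows):
teams.qty | teams.price
1 | 3

== RESULT ==
teams.qty | teams.price
1 | 3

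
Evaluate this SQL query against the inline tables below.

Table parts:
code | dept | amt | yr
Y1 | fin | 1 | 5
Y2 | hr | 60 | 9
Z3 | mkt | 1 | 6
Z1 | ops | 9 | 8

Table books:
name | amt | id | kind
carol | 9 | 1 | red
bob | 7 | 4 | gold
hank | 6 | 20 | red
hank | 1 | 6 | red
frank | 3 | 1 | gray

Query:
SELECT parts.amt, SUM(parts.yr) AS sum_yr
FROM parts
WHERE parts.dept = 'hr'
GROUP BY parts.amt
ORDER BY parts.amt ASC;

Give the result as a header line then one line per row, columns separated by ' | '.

== RESULT ==
parts.amt | sum_yr
60 | 9

Derivation:
After WHERE (1 rows):
parts.code | parts.dept | parts.amt | parts.yr
Y2 | hr | 60 | 9
After GROUP BY (1 rows):
parts.amt | sum_yr
60 | 9
After ORDER BY (1 rows):
parts.amt | sum_yr
60 | 9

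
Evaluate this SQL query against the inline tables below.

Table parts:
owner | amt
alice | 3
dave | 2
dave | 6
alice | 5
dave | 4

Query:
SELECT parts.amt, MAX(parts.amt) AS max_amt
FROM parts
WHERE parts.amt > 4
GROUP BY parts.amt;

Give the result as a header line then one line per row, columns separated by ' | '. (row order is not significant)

== RESULT ==
parts.amt | max_amt
6 | 6
5 | 5

Derivation:
After WHERE (2 rows):
parts.owner | parts.amt
dave | 6
alice | 5
After GROUP BY (2 rows):
parts.amt | max_amt
6 | 6
5 | 5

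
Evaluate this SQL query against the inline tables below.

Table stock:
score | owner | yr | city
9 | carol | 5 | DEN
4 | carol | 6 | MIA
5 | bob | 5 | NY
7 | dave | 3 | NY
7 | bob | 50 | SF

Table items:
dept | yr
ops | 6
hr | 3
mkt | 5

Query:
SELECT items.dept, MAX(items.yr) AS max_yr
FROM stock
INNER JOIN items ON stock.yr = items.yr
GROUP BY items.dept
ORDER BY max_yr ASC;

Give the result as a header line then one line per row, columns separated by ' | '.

After JOIN items (4 rows):
stock.score | stock.owner | stock.yr | stock.city | items.dept | items.yr
9 | carol | 5 | DEN | mkt | 5
4 | carol | 6 | MIA | ops | 6
5 | bob | 5 | NY | mkt | 5
7 | dave | 3 | NY | hr | 3
After GROUP BY (3 rows):
items.dept | max_yr
mkt | 5
ops | 6
hr | 3
After ORDER BY (3 rows):
items.dept | max_yr
hr | 3
mkt | 5
ops | 6

== RESULT ==
items.dept | max_yr
hr | 3
mkt | 5
ops | 6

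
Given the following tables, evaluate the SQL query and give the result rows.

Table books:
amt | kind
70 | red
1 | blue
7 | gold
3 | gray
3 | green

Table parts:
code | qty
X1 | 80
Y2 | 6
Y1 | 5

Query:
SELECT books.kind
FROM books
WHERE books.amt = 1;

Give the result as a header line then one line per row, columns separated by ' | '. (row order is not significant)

== RESULT ==
books.kind
blue

Derivation:
After WHERE (1 rows):
books.amt | books.kind
1 | blue
After SELECT (1 rows):
books.kind
blue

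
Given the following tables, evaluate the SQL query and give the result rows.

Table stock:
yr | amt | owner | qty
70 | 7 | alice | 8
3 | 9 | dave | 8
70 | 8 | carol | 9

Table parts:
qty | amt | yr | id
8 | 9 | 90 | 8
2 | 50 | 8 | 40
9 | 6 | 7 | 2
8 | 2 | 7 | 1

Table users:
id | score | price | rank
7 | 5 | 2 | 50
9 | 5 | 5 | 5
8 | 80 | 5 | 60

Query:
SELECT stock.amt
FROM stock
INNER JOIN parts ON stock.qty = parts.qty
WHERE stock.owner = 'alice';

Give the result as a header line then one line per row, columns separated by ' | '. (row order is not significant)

After JOIN parts (5 rows):
stock.yr | stock.amt | stock.owner | stock.qty | parts.qty | parts.amt | parts.yr | parts.id
70 | 7 | alice | 8 | 8 | 9 | 90 | 8
70 | 7 | alice | 8 | 8 | 2 | 7 | 1
3 | 9 | dave | 8 | 8 | 9 | 90 | 8
3 | 9 | dave | 8 | 8 | 2 | 7 | 1
70 | 8 | carol | 9 | 9 | 6 | 7 | 2
After WHERE (2 rows):
stock.yr | stock.amt | stock.owner | stock.qty | parts.qty | parts.amt | parts.yr | parts.id
70 | 7 | alice | 8 | 8 | 9 | 90 | 8
70 | 7 | alice | 8 | 8 | 2 | 7 | 1
After SELECT (2 rows):
stock.amt
7
7

== RESULT ==
stock.amt
7
7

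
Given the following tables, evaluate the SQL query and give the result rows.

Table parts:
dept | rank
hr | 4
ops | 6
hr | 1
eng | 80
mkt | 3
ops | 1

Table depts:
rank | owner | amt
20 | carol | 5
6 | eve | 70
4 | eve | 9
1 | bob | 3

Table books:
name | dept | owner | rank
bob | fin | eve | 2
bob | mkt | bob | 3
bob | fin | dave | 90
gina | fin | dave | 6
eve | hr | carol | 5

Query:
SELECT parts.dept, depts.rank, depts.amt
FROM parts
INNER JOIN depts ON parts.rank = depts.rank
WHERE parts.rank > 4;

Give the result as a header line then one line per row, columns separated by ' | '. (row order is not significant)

After JOIN depts (4 rows):
parts.dept | parts.rank | depts.rank | depts.owner | depts.amt
hr | 4 | 4 | eve | 9
ops | 6 | 6 | eve | 70
hr | 1 | 1 | bob | 3
ops | 1 | 1 | bob | 3
After WHERE (1 rows):
parts.dept | parts.rank | depts.rank | depts.owner | depts.amt
ops | 6 | 6 | eve | 70
After SELECT (1 rows):
parts.dept | depts.rank | depts.amt
ops | 6 | 70

== RESULT ==
parts.dept | depts.rank | depts.amt
ops | 6 | 70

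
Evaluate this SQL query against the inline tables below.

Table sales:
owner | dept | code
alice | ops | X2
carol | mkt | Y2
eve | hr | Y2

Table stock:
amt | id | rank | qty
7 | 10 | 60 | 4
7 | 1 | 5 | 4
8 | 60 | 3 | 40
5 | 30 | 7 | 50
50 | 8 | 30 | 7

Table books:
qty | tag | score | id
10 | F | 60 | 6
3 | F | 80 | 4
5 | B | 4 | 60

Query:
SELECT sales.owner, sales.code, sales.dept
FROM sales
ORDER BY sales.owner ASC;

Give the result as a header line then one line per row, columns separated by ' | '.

== RESULT ==
sales.owner | sales.code | sales.dept
alice | X2 | ops
carol | Y2 | mkt
eve | Y2 | hr

Derivation:
After SELECT (3 rows):
sales.owner | sales.code | sales.dept
alice | X2 | ops
carol | Y2 | mkt
eve | Y2 | hr
After ORDER BY (3 rows):
sales.owner | sales.code | sales.dept
alice | X2 | ops
carol | Y2 | mkt
eve | Y2 | hr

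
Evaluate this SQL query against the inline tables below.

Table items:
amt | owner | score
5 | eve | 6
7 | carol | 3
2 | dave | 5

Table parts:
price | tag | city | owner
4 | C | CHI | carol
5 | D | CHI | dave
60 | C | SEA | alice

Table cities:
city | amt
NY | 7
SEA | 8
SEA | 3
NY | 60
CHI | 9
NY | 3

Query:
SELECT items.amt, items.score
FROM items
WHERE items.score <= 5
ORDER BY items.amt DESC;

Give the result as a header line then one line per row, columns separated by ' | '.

== RESULT ==
items.amt | items.score
7 | 3
2 | 5

Derivation:
After WHERE (2 rows):
items.amt | items.owner | items.score
7 | carol | 3
2 | dave | 5
After SELECT (2 rows):
items.amt | items.score
7 | 3
2 | 5
After ORDER BY (2 rows):
items.amt | items.score
7 | 3
2 | 5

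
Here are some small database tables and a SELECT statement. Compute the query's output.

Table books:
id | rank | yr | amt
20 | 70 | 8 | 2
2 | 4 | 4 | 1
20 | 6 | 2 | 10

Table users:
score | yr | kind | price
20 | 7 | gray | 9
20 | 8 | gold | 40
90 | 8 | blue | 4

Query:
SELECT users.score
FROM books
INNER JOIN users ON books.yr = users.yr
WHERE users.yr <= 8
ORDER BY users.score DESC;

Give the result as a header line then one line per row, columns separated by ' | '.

== RESULT ==
users.score
90
20

Derivation:
After JOIN users (2 rows):
books.id | books.rank | books.yr | books.amt | users.score | users.yr | users.kind | users.price
20 | 70 | 8 | 2 | 20 | 8 | gold | 40
20 | 70 | 8 | 2 | 90 | 8 | blue | 4
After WHERE (2 rows):
books.id | books.rank | books.yr | books.amt | users.score | users.yr | users.kind | users.price
20 | 70 | 8 | 2 | 20 | 8 | gold | 40
20 | 70 | 8 | 2 | 90 | 8 | blue | 4
After SELECT (2 rows):
users.score
20
90
After ORDER BY (2 rows):
users.score
90
20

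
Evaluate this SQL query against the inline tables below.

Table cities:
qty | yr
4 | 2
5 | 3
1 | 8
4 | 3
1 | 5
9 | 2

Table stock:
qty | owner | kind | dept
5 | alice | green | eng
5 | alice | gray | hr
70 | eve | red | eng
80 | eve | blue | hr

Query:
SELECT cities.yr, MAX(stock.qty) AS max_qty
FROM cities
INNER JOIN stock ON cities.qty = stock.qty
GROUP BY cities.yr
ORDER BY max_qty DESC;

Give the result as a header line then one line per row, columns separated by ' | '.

== RESULT ==
cities.yr | max_qty
3 | 5

Derivation:
After JOIN stock (2 rows):
cities.qty | cities.yr | stock.qty | stock.owner | stock.kind | stock.dept
5 | 3 | 5 | alice | green | eng
5 | 3 | 5 | alice | gray | hr
After GROUP BY (1 rows):
cities.yr | max_qty
3 | 5
After ORDER BY (1 rows):
cities.yr | max_qty
3 | 5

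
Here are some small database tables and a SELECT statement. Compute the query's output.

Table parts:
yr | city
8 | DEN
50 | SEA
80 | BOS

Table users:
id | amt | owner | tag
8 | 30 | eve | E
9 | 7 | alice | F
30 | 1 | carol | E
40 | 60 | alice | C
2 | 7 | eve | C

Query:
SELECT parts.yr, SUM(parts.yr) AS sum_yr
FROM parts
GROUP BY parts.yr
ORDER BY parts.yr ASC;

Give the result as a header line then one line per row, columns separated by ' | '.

After GROUP BY (3 rows):
parts.yr | sum_yr
8 | 8
50 | 50
80 | 80
After ORDER BY (3 rows):
parts.yr | sum_yr
8 | 8
50 | 50
80 | 80

== RESULT ==
parts.yr | sum_yr
8 | 8
50 | 50
80 | 80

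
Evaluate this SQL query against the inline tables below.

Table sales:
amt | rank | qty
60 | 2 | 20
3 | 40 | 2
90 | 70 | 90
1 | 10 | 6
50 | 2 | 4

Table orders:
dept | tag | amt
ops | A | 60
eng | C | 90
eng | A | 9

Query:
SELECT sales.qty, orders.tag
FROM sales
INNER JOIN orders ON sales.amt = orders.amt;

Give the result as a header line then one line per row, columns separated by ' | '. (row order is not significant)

== RESULT ==
sales.qty | orders.tag
20 | A
90 | C

Derivation:
After JOIN orders (2 rows):
sales.amt | sales.rank | sales.qty | orders.dept | orders.tag | orders.amt
60 | 2 | 20 | ops | A | 60
90 | 70 | 90 | eng | C | 90
After SELECT (2 rows):
sales.qty | orders.tag
20 | A
90 | C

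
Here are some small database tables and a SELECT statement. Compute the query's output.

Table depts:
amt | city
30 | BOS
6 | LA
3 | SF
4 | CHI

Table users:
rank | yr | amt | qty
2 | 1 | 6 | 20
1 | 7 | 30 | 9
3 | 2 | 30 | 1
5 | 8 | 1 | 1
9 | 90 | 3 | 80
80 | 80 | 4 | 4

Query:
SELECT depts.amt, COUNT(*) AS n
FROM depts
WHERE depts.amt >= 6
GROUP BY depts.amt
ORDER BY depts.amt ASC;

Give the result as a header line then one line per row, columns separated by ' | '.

After WHERE (2 rows):
depts.amt | depts.city
30 | BOS
6 | LA
After GROUP BY (2 rows):
depts.amt | n
30 | 1
6 | 1
After ORDER BY (2 rows):
depts.amt | n
6 | 1
30 | 1

== RESULT ==
depts.amt | n
6 | 1
30 | 1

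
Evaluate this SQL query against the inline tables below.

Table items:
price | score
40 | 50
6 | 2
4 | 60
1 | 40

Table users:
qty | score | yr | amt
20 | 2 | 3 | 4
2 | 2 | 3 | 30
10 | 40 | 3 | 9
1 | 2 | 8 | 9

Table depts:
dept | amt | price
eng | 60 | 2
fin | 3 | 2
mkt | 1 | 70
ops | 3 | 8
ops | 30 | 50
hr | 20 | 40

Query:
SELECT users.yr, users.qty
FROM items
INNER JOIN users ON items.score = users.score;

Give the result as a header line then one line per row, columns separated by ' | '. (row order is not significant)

After JOIN users (4 rows):
items.price | items.score | users.qty | users.score | users.yr | users.amt
6 | 2 | 20 | 2 | 3 | 4
6 | 2 | 2 | 2 | 3 | 30
6 | 2 | 1 | 2 | 8 | 9
1 | 40 | 10 | 40 | 3 | 9
After SELECT (4 rows):
users.yr | users.qty
3 | 20
3 | 2
8 | 1
3 | 10

== RESULT ==
users.yr | users.qty
3 | 20
3 | 2
8 | 1
3 | 10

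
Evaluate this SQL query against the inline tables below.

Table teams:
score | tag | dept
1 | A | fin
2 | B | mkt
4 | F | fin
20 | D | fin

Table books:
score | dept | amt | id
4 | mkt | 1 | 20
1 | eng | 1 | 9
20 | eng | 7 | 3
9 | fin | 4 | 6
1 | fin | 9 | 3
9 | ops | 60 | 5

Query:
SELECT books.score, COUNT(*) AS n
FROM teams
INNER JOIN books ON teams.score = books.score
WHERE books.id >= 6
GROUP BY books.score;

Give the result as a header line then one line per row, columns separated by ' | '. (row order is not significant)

== RESULT ==
books.score | n
1 | 1
4 | 1

Derivation:
After JOIN books (4 rows):
teams.score | teams.tag | teams.dept | books.score | books.dept | books.amt | books.id
1 | A | fin | 1 | eng | 1 | 9
1 | A | fin | 1 | fin | 9 | 3
4 | F | fin | 4 | mkt | 1 | 20
20 | D | fin | 20 | eng | 7 | 3
After WHERE (2 rows):
teams.score | teams.tag | teams.dept | books.score | books.dept | books.amt | books.id
1 | A | fin | 1 | eng | 1 | 9
4 | F | fin | 4 | mkt | 1 | 20
After GROUP BY (2 rows):
books.score | n
1 | 1
4 | 1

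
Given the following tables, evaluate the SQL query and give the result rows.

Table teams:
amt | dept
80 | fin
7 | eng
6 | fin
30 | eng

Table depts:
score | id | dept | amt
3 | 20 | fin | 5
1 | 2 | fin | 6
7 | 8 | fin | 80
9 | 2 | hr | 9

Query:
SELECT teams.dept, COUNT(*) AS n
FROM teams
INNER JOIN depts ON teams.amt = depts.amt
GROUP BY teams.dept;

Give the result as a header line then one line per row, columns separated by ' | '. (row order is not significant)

== RESULT ==
teams.dept | n
fin | 2

Derivation:
After JOIN depts (2 rows):
teams.amt | teams.dept | depts.score | depts.id | depts.dept | depts.amt
80 | fin | 7 | 8 | fin | 80
6 | fin | 1 | 2 | fin | 6
After GROUP BY (1 rows):
teams.dept | n
fin | 2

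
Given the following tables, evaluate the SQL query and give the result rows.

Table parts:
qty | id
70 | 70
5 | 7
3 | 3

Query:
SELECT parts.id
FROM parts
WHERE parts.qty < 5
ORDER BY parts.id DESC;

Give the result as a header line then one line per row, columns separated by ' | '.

== RESULT ==
parts.id
3

Derivation:
After WHERE (1 rows):
parts.qty | parts.id
3 | 3
After SELECT (1 rows):
parts.id
3
After ORDER BY (1 rows):
parts.id
3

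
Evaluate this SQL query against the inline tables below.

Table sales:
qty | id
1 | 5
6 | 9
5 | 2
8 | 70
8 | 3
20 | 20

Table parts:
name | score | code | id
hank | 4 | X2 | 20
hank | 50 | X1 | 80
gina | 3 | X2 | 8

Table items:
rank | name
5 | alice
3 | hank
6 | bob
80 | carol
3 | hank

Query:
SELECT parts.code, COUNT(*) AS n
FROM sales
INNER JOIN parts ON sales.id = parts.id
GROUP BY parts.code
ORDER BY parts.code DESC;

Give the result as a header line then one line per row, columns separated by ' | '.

After JOIN parts (1 rows):
sales.qty | sales.id | parts.name | parts.score | parts.code | parts.id
20 | 20 | hank | 4 | X2 | 20
After GROUP BY (1 rows):
parts.code | n
X2 | 1
After ORDER BY (1 rows):
parts.code | n
X2 | 1

== RESULT ==
parts.code | n
X2 | 1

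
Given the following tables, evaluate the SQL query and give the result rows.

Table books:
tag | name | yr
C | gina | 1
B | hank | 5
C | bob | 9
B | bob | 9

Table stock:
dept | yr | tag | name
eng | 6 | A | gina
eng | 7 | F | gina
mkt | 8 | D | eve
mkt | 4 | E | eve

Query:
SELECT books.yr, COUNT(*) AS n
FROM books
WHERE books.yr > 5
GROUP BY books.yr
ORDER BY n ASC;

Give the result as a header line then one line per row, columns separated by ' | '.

After WHERE (2 rows):
books.tag | books.name | books.yr
C | bob | 9
B | bob | 9
After GROUP BY (1 rows):
books.yr | n
9 | 2
After ORDER BY (1 rows):
books.yr | n
9 | 2

== RESULT ==
books.yr | n
9 | 2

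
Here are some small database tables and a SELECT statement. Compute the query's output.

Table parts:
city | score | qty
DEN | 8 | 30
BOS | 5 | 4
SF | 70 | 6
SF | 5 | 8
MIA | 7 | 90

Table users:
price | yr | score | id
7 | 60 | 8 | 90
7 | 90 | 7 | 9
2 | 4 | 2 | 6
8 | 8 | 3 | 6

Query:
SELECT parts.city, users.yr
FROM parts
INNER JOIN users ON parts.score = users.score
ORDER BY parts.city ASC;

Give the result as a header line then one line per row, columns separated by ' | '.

After JOIN users (2 rows):
parts.city | parts.score | parts.qty | users.price | users.yr | users.score | users.id
DEN | 8 | 30 | 7 | 60 | 8 | 90
MIA | 7 | 90 | 7 | 90 | 7 | 9
After SELECT (2 rows):
parts.city | users.yr
DEN | 60
MIA | 90
After ORDER BY (2 rows):
parts.city | users.yr
DEN | 60
MIA | 90

== RESULT ==
parts.city | users.yr
DEN | 60
MIA | 90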